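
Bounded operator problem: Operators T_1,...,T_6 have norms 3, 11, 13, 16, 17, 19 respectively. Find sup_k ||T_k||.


By the Uniform Boundedness Principle, the supremum of norms is finite.
sup_k ||T_k|| = max(3, 11, 13, 16, 17, 19) = 19

19


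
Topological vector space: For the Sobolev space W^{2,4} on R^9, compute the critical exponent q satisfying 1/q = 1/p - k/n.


Using the Sobolev embedding formula: 1/q = 1/p - k/n
1/q = 1/4 - 2/9 = 1/36
q = 1/(1/36) = 36

36.0000


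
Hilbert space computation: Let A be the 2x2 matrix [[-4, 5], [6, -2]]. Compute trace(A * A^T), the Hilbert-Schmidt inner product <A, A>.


trace(A * A^T) = sum of squares of all entries
= (-4)^2 + 5^2 + 6^2 + (-2)^2
= 16 + 25 + 36 + 4
= 81

81


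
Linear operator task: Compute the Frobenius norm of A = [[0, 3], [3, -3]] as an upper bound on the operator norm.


||A||_F^2 = sum a_ij^2
= 0^2 + 3^2 + 3^2 + (-3)^2
= 0 + 9 + 9 + 9 = 27
||A||_F = sqrt(27) = 5.1962

5.1962


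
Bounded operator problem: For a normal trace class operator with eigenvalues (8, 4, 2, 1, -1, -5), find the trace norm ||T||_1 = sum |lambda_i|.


For a normal operator, singular values equal |eigenvalues|.
Trace norm = sum |lambda_i| = 8 + 4 + 2 + 1 + 1 + 5
= 21

21


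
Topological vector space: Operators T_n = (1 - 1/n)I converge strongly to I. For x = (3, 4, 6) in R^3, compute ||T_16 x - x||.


T_16 x - x = (1 - 1/16)x - x = -x/16
||x|| = sqrt(61) = 7.8102
||T_16 x - x|| = ||x||/16 = 7.8102/16 = 0.4881

0.4881


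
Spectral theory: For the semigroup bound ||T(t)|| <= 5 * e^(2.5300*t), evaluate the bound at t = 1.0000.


||T(1.0000)|| <= 5 * exp(2.5300 * 1.0000)
= 5 * exp(2.5300)
= 5 * 12.5535
= 62.7675

62.7675


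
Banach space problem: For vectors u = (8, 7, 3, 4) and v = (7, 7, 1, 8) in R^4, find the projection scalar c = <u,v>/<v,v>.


Computing <u,v> = 8*7 + 7*7 + 3*1 + 4*8 = 140
Computing <v,v> = 7^2 + 7^2 + 1^2 + 8^2 = 163
Projection coefficient = 140/163 = 0.8589

0.8589


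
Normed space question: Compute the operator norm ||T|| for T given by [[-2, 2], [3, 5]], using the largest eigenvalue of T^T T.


A^T A = [[13, 11], [11, 29]]
trace(A^T A) = 42, det(A^T A) = 256
discriminant = 42^2 - 4*256 = 740
Largest eigenvalue of A^T A = (trace + sqrt(disc))/2 = 34.6015
||T|| = sqrt(34.6015) = 5.8823

5.8823


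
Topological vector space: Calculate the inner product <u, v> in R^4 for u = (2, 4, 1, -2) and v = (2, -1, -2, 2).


Computing the standard inner product <u, v> = sum u_i * v_i
= 2*2 + 4*-1 + 1*-2 + -2*2
= 4 + -4 + -2 + -4
= -6

-6


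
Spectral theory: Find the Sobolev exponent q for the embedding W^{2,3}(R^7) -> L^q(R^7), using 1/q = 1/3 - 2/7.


Using the Sobolev embedding formula: 1/q = 1/p - k/n
1/q = 1/3 - 2/7 = 1/21
q = 1/(1/21) = 21

21.0000


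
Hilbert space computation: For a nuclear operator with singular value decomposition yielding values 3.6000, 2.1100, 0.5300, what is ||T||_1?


The nuclear norm is the sum of all singular values.
||T||_1 = 3.6000 + 2.1100 + 0.5300
= 6.2400

6.2400


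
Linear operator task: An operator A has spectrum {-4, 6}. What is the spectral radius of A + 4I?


Spectrum of A + 4I = {0, 10}
Spectral radius = max |lambda| over the shifted spectrum
= max(0, 10) = 10

10


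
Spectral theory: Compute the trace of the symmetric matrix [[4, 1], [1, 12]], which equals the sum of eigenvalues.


For a self-adjoint (symmetric) matrix, the eigenvalues are real.
The sum of eigenvalues equals the trace of the matrix.
trace = 4 + 12 = 16

16


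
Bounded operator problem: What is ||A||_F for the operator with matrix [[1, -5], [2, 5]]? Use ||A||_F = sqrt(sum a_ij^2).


||A||_F^2 = sum a_ij^2
= 1^2 + (-5)^2 + 2^2 + 5^2
= 1 + 25 + 4 + 25 = 55
||A||_F = sqrt(55) = 7.4162

7.4162


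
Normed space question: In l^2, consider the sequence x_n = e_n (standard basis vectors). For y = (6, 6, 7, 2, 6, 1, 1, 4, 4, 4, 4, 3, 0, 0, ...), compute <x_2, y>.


x_2 = e_2 is the standard basis vector with 1 in position 2.
<x_2, y> = y_2 = 6
As n -> infinity, <x_n, y> -> 0, confirming weak convergence of (x_n) to 0.

6


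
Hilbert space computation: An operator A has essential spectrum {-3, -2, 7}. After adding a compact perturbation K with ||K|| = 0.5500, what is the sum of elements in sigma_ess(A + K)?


By Weyl's theorem, the essential spectrum is invariant under compact perturbations.
sigma_ess(A + K) = sigma_ess(A) = {-3, -2, 7}
Sum = -3 + -2 + 7 = 2

2


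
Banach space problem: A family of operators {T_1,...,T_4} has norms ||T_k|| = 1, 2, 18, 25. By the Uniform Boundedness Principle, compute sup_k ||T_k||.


By the Uniform Boundedness Principle, the supremum of norms is finite.
sup_k ||T_k|| = max(1, 2, 18, 25) = 25

25


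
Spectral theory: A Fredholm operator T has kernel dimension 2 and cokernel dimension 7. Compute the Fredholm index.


The Fredholm index is defined as ind(T) = dim(ker T) - dim(coker T)
= 2 - 7
= -5

-5


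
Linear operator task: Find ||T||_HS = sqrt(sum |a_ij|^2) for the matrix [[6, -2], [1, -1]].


The Hilbert-Schmidt norm is sqrt(sum of squares of all entries).
Sum of squares = 6^2 + (-2)^2 + 1^2 + (-1)^2
= 36 + 4 + 1 + 1 = 42
||T||_HS = sqrt(42) = 6.4807

6.4807


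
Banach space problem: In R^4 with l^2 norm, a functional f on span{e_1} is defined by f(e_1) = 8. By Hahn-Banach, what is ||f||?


The norm of f is given by ||f|| = sup_{||x||=1} |f(x)|.
On span{e_1}, ||e_1|| = 1, so ||f|| = |f(e_1)| / ||e_1||
= |8| / 1 = 8.0000

8.0000


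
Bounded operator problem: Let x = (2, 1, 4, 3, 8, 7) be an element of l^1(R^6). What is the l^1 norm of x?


The l^1 norm equals the sum of absolute values of all components.
||x||_1 = 2 + 1 + 4 + 3 + 8 + 7
= 25

25.0000


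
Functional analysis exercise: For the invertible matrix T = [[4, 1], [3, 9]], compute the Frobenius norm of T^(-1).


det(T) = 4*9 - 1*3 = 33
T^(-1) = (1/33) * [[9, -1], [-3, 4]] = [[0.2727, -0.0303], [-0.0909, 0.1212]]
||T^(-1)||_F^2 = 0.2727^2 + (-0.0303)^2 + (-0.0909)^2 + 0.1212^2 = 0.0983
||T^(-1)||_F = sqrt(0.0983) = 0.3135

0.3135


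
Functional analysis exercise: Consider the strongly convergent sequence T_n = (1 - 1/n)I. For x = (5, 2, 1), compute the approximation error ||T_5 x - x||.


T_5 x - x = (1 - 1/5)x - x = -x/5
||x|| = sqrt(30) = 5.4772
||T_5 x - x|| = ||x||/5 = 5.4772/5 = 1.0954

1.0954


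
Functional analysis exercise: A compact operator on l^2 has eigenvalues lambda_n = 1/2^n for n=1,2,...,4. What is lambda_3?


The eigenvalue formula gives lambda_3 = 1/2^3
= 1/8
= 0.1250

0.1250


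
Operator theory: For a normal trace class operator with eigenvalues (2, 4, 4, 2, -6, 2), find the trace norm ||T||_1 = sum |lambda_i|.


For a normal operator, singular values equal |eigenvalues|.
Trace norm = sum |lambda_i| = 2 + 4 + 4 + 2 + 6 + 2
= 20

20


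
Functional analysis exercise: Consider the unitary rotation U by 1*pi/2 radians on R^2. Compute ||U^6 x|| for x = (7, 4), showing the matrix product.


U is a rotation by theta = 1*pi/2
U^6 = rotation by 6*theta = 6*pi/2 = 2*pi/2 (mod 2*pi)
cos(2*pi/2) = -1.0000, sin(2*pi/2) = 0.0000
U^6 x = (-1.0000 * 7 - 0.0000 * 4, 0.0000 * 7 + -1.0000 * 4)
= (-7.0000, -4.0000)
||U^6 x|| = sqrt((-7.0000)^2 + (-4.0000)^2) = sqrt(65.0000) = 8.0623

8.0623


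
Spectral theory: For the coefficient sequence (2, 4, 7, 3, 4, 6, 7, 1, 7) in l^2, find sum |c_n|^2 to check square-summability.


sum |c_n|^2 = 2^2 + 4^2 + 7^2 + 3^2 + 4^2 + 6^2 + 7^2 + 1^2 + 7^2
= 4 + 16 + 49 + 9 + 16 + 36 + 49 + 1 + 49
= 229

229


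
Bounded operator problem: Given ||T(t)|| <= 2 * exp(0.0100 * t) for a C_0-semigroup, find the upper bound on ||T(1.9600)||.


||T(1.9600)|| <= 2 * exp(0.0100 * 1.9600)
= 2 * exp(0.0196)
= 2 * 1.0198
= 2.0396

2.0396


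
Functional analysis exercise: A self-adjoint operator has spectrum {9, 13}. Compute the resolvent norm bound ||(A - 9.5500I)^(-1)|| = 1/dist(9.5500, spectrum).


dist(9.5500, {9, 13}) = min(|9.5500 - 9|, |9.5500 - 13|)
= min(0.5500, 3.4500) = 0.5500
Resolvent bound = 1/0.5500 = 1.8182

1.8182


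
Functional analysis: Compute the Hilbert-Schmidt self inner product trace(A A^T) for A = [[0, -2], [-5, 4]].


trace(A * A^T) = sum of squares of all entries
= 0^2 + (-2)^2 + (-5)^2 + 4^2
= 0 + 4 + 25 + 16
= 45

45


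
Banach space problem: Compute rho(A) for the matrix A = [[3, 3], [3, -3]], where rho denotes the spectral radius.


For a 2x2 matrix, eigenvalues satisfy lambda^2 - (trace)*lambda + det = 0
trace = 3 + -3 = 0
det = 3*-3 - 3*3 = -18
discriminant = 0^2 - 4*(-18) = 72
spectral radius = max |eigenvalue| = 4.2426

4.2426


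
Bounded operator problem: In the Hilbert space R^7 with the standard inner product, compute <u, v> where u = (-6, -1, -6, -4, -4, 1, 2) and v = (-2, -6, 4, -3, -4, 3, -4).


Computing the standard inner product <u, v> = sum u_i * v_i
= -6*-2 + -1*-6 + -6*4 + -4*-3 + -4*-4 + 1*3 + 2*-4
= 12 + 6 + -24 + 12 + 16 + 3 + -8
= 17

17


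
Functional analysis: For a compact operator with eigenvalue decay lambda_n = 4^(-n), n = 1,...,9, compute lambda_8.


The eigenvalue formula gives lambda_8 = 1/4^8
= 1/65536
= 1.5259e-05

1.5259e-05


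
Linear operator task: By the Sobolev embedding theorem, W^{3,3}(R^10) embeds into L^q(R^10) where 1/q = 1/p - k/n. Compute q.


Using the Sobolev embedding formula: 1/q = 1/p - k/n
1/q = 1/3 - 3/10 = 1/30
q = 1/(1/30) = 30

30.0000


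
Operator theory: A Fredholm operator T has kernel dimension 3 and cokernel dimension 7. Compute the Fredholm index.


The Fredholm index is defined as ind(T) = dim(ker T) - dim(coker T)
= 3 - 7
= -4

-4


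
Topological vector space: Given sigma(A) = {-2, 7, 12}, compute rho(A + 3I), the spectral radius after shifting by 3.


Spectrum of A + 3I = {1, 10, 15}
Spectral radius = max |lambda| over the shifted spectrum
= max(1, 10, 15) = 15

15


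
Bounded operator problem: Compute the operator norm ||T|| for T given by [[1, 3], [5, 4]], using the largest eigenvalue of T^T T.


A^T A = [[26, 23], [23, 25]]
trace(A^T A) = 51, det(A^T A) = 121
discriminant = 51^2 - 4*121 = 2117
Largest eigenvalue of A^T A = (trace + sqrt(disc))/2 = 48.5054
||T|| = sqrt(48.5054) = 6.9646

6.9646


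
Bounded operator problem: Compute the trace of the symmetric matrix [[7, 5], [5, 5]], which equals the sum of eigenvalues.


For a self-adjoint (symmetric) matrix, the eigenvalues are real.
The sum of eigenvalues equals the trace of the matrix.
trace = 7 + 5 = 12

12


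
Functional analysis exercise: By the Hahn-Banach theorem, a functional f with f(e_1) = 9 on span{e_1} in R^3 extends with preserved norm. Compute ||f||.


The norm of f is given by ||f|| = sup_{||x||=1} |f(x)|.
On span{e_1}, ||e_1|| = 1, so ||f|| = |f(e_1)| / ||e_1||
= |9| / 1 = 9.0000

9.0000


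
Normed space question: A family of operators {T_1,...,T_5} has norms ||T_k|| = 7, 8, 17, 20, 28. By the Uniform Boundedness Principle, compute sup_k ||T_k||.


By the Uniform Boundedness Principle, the supremum of norms is finite.
sup_k ||T_k|| = max(7, 8, 17, 20, 28) = 28

28


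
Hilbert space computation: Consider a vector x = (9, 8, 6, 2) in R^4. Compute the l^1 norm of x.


The l^1 norm equals the sum of absolute values of all components.
||x||_1 = 9 + 8 + 6 + 2
= 25

25.0000


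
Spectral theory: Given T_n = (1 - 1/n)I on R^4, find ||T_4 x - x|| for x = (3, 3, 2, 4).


T_4 x - x = (1 - 1/4)x - x = -x/4
||x|| = sqrt(38) = 6.1644
||T_4 x - x|| = ||x||/4 = 6.1644/4 = 1.5411

1.5411


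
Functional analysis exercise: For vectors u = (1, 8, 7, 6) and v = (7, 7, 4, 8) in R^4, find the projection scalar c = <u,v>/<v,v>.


Computing <u,v> = 1*7 + 8*7 + 7*4 + 6*8 = 139
Computing <v,v> = 7^2 + 7^2 + 4^2 + 8^2 = 178
Projection coefficient = 139/178 = 0.7809

0.7809


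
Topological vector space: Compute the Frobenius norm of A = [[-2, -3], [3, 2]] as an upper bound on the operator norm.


||A||_F^2 = sum a_ij^2
= (-2)^2 + (-3)^2 + 3^2 + 2^2
= 4 + 9 + 9 + 4 = 26
||A||_F = sqrt(26) = 5.0990

5.0990


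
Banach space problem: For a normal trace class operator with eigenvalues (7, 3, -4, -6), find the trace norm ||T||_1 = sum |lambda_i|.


For a normal operator, singular values equal |eigenvalues|.
Trace norm = sum |lambda_i| = 7 + 3 + 4 + 6
= 20

20


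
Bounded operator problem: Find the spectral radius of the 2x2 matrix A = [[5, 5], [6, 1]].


For a 2x2 matrix, eigenvalues satisfy lambda^2 - (trace)*lambda + det = 0
trace = 5 + 1 = 6
det = 5*1 - 5*6 = -25
discriminant = 6^2 - 4*(-25) = 136
spectral radius = max |eigenvalue| = 8.8310

8.8310


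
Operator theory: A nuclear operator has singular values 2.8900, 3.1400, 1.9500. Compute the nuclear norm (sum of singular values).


The nuclear norm is the sum of all singular values.
||T||_1 = 2.8900 + 3.1400 + 1.9500
= 7.9800

7.9800


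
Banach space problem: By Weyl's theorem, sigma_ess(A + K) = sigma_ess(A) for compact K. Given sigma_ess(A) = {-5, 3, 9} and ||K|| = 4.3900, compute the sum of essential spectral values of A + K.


By Weyl's theorem, the essential spectrum is invariant under compact perturbations.
sigma_ess(A + K) = sigma_ess(A) = {-5, 3, 9}
Sum = -5 + 3 + 9 = 7

7


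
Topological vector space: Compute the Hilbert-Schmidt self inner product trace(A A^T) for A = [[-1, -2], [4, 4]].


trace(A * A^T) = sum of squares of all entries
= (-1)^2 + (-2)^2 + 4^2 + 4^2
= 1 + 4 + 16 + 16
= 37

37


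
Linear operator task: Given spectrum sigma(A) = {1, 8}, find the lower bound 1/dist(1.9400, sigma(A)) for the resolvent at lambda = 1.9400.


dist(1.9400, {1, 8}) = min(|1.9400 - 1|, |1.9400 - 8|)
= min(0.9400, 6.0600) = 0.9400
Resolvent bound = 1/0.9400 = 1.0638

1.0638


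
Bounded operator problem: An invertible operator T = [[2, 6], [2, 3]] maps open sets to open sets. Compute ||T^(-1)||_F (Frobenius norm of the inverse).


det(T) = 2*3 - 6*2 = -6
T^(-1) = (1/-6) * [[3, -6], [-2, 2]] = [[-0.5000, 1.0000], [0.3333, -0.3333]]
||T^(-1)||_F^2 = (-0.5000)^2 + 1.0000^2 + 0.3333^2 + (-0.3333)^2 = 1.4722
||T^(-1)||_F = sqrt(1.4722) = 1.2134

1.2134


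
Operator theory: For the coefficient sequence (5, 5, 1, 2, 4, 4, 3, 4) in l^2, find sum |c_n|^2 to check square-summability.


sum |c_n|^2 = 5^2 + 5^2 + 1^2 + 2^2 + 4^2 + 4^2 + 3^2 + 4^2
= 25 + 25 + 1 + 4 + 16 + 16 + 9 + 16
= 112

112


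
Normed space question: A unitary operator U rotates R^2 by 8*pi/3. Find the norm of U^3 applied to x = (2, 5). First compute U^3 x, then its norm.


U is a rotation by theta = 8*pi/3
U^3 = rotation by 3*theta = 24*pi/3 = 0*pi/3 (mod 2*pi)
cos(0*pi/3) = 1.0000, sin(0*pi/3) = 0.0000
U^3 x = (1.0000 * 2 - 0.0000 * 5, 0.0000 * 2 + 1.0000 * 5)
= (2.0000, 5.0000)
||U^3 x|| = sqrt(2.0000^2 + 5.0000^2) = sqrt(29.0000) = 5.3852

5.3852


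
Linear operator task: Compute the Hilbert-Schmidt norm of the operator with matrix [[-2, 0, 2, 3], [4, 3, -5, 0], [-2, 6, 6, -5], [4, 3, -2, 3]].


The Hilbert-Schmidt norm is sqrt(sum of squares of all entries).
Sum of squares = (-2)^2 + 0^2 + 2^2 + 3^2 + 4^2 + 3^2 + (-5)^2 + 0^2 + (-2)^2 + 6^2 + 6^2 + (-5)^2 + 4^2 + 3^2 + (-2)^2 + 3^2
= 4 + 0 + 4 + 9 + 16 + 9 + 25 + 0 + 4 + 36 + 36 + 25 + 16 + 9 + 4 + 9 = 206
||T||_HS = sqrt(206) = 14.3527

14.3527


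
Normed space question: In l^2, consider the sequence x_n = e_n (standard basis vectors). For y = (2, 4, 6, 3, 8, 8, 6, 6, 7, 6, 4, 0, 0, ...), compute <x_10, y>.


x_10 = e_10 is the standard basis vector with 1 in position 10.
<x_10, y> = y_10 = 6
As n -> infinity, <x_n, y> -> 0, confirming weak convergence of (x_n) to 0.

6


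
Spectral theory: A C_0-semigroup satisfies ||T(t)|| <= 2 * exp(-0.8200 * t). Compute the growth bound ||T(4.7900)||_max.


||T(4.7900)|| <= 2 * exp(-0.8200 * 4.7900)
= 2 * exp(-3.9278)
= 2 * 0.0197
= 0.0394

0.0394


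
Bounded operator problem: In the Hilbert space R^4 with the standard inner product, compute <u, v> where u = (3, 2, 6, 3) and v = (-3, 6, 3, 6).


Computing the standard inner product <u, v> = sum u_i * v_i
= 3*-3 + 2*6 + 6*3 + 3*6
= -9 + 12 + 18 + 18
= 39

39


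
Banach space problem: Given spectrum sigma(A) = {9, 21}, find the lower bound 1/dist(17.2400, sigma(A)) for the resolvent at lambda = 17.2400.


dist(17.2400, {9, 21}) = min(|17.2400 - 9|, |17.2400 - 21|)
= min(8.2400, 3.7600) = 3.7600
Resolvent bound = 1/3.7600 = 0.2660

0.2660


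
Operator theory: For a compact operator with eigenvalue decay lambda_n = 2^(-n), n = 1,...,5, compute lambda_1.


The eigenvalue formula gives lambda_1 = 1/2^1
= 1/2
= 0.5000

0.5000


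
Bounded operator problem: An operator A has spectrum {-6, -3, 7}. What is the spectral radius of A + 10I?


Spectrum of A + 10I = {4, 7, 17}
Spectral radius = max |lambda| over the shifted spectrum
= max(4, 7, 17) = 17

17


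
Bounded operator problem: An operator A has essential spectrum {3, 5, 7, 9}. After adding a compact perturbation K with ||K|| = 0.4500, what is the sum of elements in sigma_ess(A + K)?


By Weyl's theorem, the essential spectrum is invariant under compact perturbations.
sigma_ess(A + K) = sigma_ess(A) = {3, 5, 7, 9}
Sum = 3 + 5 + 7 + 9 = 24

24


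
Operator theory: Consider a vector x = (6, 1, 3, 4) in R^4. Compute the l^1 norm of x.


The l^1 norm equals the sum of absolute values of all components.
||x||_1 = 6 + 1 + 3 + 4
= 14

14.0000


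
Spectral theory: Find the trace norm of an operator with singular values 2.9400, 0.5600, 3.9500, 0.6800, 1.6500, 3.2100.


The nuclear norm is the sum of all singular values.
||T||_1 = 2.9400 + 0.5600 + 3.9500 + 0.6800 + 1.6500 + 3.2100
= 12.9900

12.9900


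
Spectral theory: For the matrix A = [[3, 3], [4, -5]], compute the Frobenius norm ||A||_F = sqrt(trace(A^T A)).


||A||_F^2 = sum a_ij^2
= 3^2 + 3^2 + 4^2 + (-5)^2
= 9 + 9 + 16 + 25 = 59
||A||_F = sqrt(59) = 7.6811

7.6811


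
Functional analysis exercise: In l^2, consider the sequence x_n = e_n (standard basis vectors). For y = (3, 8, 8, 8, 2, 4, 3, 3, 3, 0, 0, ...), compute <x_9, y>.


x_9 = e_9 is the standard basis vector with 1 in position 9.
<x_9, y> = y_9 = 3
As n -> infinity, <x_n, y> -> 0, confirming weak convergence of (x_n) to 0.

3


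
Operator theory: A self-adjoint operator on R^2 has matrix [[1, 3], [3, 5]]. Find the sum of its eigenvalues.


For a self-adjoint (symmetric) matrix, the eigenvalues are real.
The sum of eigenvalues equals the trace of the matrix.
trace = 1 + 5 = 6

6


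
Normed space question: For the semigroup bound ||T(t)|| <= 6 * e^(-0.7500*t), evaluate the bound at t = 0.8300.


||T(0.8300)|| <= 6 * exp(-0.7500 * 0.8300)
= 6 * exp(-0.6225)
= 6 * 0.5366
= 3.2196

3.2196


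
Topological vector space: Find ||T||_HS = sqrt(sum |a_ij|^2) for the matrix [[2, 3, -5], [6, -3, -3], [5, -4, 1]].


The Hilbert-Schmidt norm is sqrt(sum of squares of all entries).
Sum of squares = 2^2 + 3^2 + (-5)^2 + 6^2 + (-3)^2 + (-3)^2 + 5^2 + (-4)^2 + 1^2
= 4 + 9 + 25 + 36 + 9 + 9 + 25 + 16 + 1 = 134
||T||_HS = sqrt(134) = 11.5758

11.5758


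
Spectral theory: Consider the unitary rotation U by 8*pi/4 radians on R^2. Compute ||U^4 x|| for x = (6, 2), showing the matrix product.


U is a rotation by theta = 8*pi/4
U^4 = rotation by 4*theta = 32*pi/4 = 0*pi/4 (mod 2*pi)
cos(0*pi/4) = 1.0000, sin(0*pi/4) = 0.0000
U^4 x = (1.0000 * 6 - 0.0000 * 2, 0.0000 * 6 + 1.0000 * 2)
= (6.0000, 2.0000)
||U^4 x|| = sqrt(6.0000^2 + 2.0000^2) = sqrt(40.0000) = 6.3246

6.3246


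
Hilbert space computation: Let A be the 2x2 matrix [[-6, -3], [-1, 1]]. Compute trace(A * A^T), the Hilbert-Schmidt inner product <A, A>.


trace(A * A^T) = sum of squares of all entries
= (-6)^2 + (-3)^2 + (-1)^2 + 1^2
= 36 + 9 + 1 + 1
= 47

47


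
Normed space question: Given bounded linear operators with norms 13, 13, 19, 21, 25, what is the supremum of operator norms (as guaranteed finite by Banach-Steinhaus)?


By the Uniform Boundedness Principle, the supremum of norms is finite.
sup_k ||T_k|| = max(13, 13, 19, 21, 25) = 25

25


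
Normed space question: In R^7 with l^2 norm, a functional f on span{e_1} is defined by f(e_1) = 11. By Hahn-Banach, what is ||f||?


The norm of f is given by ||f|| = sup_{||x||=1} |f(x)|.
On span{e_1}, ||e_1|| = 1, so ||f|| = |f(e_1)| / ||e_1||
= |11| / 1 = 11.0000

11.0000


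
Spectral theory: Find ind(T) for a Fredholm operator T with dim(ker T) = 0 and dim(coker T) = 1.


The Fredholm index is defined as ind(T) = dim(ker T) - dim(coker T)
= 0 - 1
= -1

-1


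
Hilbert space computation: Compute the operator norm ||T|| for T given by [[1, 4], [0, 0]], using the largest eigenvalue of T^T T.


A^T A = [[1, 4], [4, 16]]
trace(A^T A) = 17, det(A^T A) = 0
discriminant = 17^2 - 4*0 = 289
Largest eigenvalue of A^T A = (trace + sqrt(disc))/2 = 17.0000
||T|| = sqrt(17.0000) = 4.1231

4.1231


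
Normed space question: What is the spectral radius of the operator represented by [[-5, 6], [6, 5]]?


For a 2x2 matrix, eigenvalues satisfy lambda^2 - (trace)*lambda + det = 0
trace = -5 + 5 = 0
det = -5*5 - 6*6 = -61
discriminant = 0^2 - 4*(-61) = 244
spectral radius = max |eigenvalue| = 7.8102

7.8102


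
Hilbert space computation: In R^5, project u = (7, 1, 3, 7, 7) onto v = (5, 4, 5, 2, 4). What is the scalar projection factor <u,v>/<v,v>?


Computing <u,v> = 7*5 + 1*4 + 3*5 + 7*2 + 7*4 = 96
Computing <v,v> = 5^2 + 4^2 + 5^2 + 2^2 + 4^2 = 86
Projection coefficient = 96/86 = 1.1163

1.1163


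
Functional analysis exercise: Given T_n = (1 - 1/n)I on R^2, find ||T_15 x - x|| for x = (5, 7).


T_15 x - x = (1 - 1/15)x - x = -x/15
||x|| = sqrt(74) = 8.6023
||T_15 x - x|| = ||x||/15 = 8.6023/15 = 0.5735

0.5735


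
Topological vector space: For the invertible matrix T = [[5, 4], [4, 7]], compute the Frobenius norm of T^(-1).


det(T) = 5*7 - 4*4 = 19
T^(-1) = (1/19) * [[7, -4], [-4, 5]] = [[0.3684, -0.2105], [-0.2105, 0.2632]]
||T^(-1)||_F^2 = 0.3684^2 + (-0.2105)^2 + (-0.2105)^2 + 0.2632^2 = 0.2936
||T^(-1)||_F = sqrt(0.2936) = 0.5419

0.5419


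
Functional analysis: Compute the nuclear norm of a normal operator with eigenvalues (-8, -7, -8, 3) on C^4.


For a normal operator, singular values equal |eigenvalues|.
Trace norm = sum |lambda_i| = 8 + 7 + 8 + 3
= 26

26


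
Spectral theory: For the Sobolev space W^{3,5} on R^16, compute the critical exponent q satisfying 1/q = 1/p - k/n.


Using the Sobolev embedding formula: 1/q = 1/p - k/n
1/q = 1/5 - 3/16 = 1/80
q = 1/(1/80) = 80

80.0000


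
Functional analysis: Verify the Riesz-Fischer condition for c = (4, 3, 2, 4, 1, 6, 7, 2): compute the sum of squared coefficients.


sum |c_n|^2 = 4^2 + 3^2 + 2^2 + 4^2 + 1^2 + 6^2 + 7^2 + 2^2
= 16 + 9 + 4 + 16 + 1 + 36 + 49 + 4
= 135

135


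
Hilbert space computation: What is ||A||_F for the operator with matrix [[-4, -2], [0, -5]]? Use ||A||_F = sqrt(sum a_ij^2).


||A||_F^2 = sum a_ij^2
= (-4)^2 + (-2)^2 + 0^2 + (-5)^2
= 16 + 4 + 0 + 25 = 45
||A||_F = sqrt(45) = 6.7082

6.7082


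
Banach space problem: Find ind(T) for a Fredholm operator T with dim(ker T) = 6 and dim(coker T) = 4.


The Fredholm index is defined as ind(T) = dim(ker T) - dim(coker T)
= 6 - 4
= 2

2


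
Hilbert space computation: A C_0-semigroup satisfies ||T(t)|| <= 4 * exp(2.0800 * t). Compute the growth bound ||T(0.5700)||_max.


||T(0.5700)|| <= 4 * exp(2.0800 * 0.5700)
= 4 * exp(1.1856)
= 4 * 3.2726
= 13.0906

13.0906


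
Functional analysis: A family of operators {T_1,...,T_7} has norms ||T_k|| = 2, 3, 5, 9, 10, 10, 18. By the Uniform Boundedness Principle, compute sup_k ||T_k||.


By the Uniform Boundedness Principle, the supremum of norms is finite.
sup_k ||T_k|| = max(2, 3, 5, 9, 10, 10, 18) = 18

18


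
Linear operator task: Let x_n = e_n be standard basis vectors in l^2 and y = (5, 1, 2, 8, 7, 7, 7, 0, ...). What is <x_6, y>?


x_6 = e_6 is the standard basis vector with 1 in position 6.
<x_6, y> = y_6 = 7
As n -> infinity, <x_n, y> -> 0, confirming weak convergence of (x_n) to 0.

7


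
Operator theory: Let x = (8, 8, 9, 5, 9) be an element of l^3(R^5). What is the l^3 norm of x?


The l^3 norm = (sum |x_i|^3)^(1/3)
Sum of 3th powers = 512 + 512 + 729 + 125 + 729 = 2607
||x||_3 = (2607)^(1/3) = 13.7630

13.7630


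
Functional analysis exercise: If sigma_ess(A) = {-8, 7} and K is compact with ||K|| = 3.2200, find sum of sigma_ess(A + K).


By Weyl's theorem, the essential spectrum is invariant under compact perturbations.
sigma_ess(A + K) = sigma_ess(A) = {-8, 7}
Sum = -8 + 7 = -1

-1


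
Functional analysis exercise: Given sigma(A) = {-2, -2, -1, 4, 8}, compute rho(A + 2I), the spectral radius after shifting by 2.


Spectrum of A + 2I = {0, 0, 1, 6, 10}
Spectral radius = max |lambda| over the shifted spectrum
= max(0, 0, 1, 6, 10) = 10

10


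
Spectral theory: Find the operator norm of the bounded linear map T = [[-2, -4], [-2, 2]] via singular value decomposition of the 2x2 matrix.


A^T A = [[8, 4], [4, 20]]
trace(A^T A) = 28, det(A^T A) = 144
discriminant = 28^2 - 4*144 = 208
Largest eigenvalue of A^T A = (trace + sqrt(disc))/2 = 21.2111
||T|| = sqrt(21.2111) = 4.6056

4.6056


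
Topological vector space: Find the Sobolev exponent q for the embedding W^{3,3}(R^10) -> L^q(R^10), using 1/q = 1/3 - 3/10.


Using the Sobolev embedding formula: 1/q = 1/p - k/n
1/q = 1/3 - 3/10 = 1/30
q = 1/(1/30) = 30

30.0000


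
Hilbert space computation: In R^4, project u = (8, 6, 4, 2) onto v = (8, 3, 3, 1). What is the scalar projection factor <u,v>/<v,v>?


Computing <u,v> = 8*8 + 6*3 + 4*3 + 2*1 = 96
Computing <v,v> = 8^2 + 3^2 + 3^2 + 1^2 = 83
Projection coefficient = 96/83 = 1.1566

1.1566


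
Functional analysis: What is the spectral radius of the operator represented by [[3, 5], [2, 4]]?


For a 2x2 matrix, eigenvalues satisfy lambda^2 - (trace)*lambda + det = 0
trace = 3 + 4 = 7
det = 3*4 - 5*2 = 2
discriminant = 7^2 - 4*(2) = 41
spectral radius = max |eigenvalue| = 6.7016

6.7016


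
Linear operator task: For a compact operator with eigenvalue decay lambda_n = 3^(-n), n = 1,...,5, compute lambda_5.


The eigenvalue formula gives lambda_5 = 1/3^5
= 1/243
= 0.0041

0.0041


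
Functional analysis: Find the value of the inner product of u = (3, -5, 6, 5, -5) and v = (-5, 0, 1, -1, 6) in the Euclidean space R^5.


Computing the standard inner product <u, v> = sum u_i * v_i
= 3*-5 + -5*0 + 6*1 + 5*-1 + -5*6
= -15 + 0 + 6 + -5 + -30
= -44

-44


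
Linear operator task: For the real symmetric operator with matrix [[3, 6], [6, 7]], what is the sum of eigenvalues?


For a self-adjoint (symmetric) matrix, the eigenvalues are real.
The sum of eigenvalues equals the trace of the matrix.
trace = 3 + 7 = 10

10


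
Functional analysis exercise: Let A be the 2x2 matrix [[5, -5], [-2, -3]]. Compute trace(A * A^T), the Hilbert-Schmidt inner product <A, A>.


trace(A * A^T) = sum of squares of all entries
= 5^2 + (-5)^2 + (-2)^2 + (-3)^2
= 25 + 25 + 4 + 9
= 63

63


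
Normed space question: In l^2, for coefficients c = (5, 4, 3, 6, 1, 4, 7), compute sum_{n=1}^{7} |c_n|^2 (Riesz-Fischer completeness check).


sum |c_n|^2 = 5^2 + 4^2 + 3^2 + 6^2 + 1^2 + 4^2 + 7^2
= 25 + 16 + 9 + 36 + 1 + 16 + 49
= 152

152


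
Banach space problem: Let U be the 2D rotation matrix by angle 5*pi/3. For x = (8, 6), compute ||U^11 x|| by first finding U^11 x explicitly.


U is a rotation by theta = 5*pi/3
U^11 = rotation by 11*theta = 55*pi/3 = 1*pi/3 (mod 2*pi)
cos(1*pi/3) = 0.5000, sin(1*pi/3) = 0.8660
U^11 x = (0.5000 * 8 - 0.8660 * 6, 0.8660 * 8 + 0.5000 * 6)
= (-1.1962, 9.9282)
||U^11 x|| = sqrt((-1.1962)^2 + 9.9282^2) = sqrt(100.0000) = 10.0000

10.0000


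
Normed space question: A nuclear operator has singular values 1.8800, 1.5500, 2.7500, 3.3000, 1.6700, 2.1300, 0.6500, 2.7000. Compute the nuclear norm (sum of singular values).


The nuclear norm is the sum of all singular values.
||T||_1 = 1.8800 + 1.5500 + 2.7500 + 3.3000 + 1.6700 + 2.1300 + 0.6500 + 2.7000
= 16.6300

16.6300


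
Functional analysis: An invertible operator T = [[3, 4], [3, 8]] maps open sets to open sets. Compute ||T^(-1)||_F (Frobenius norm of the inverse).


det(T) = 3*8 - 4*3 = 12
T^(-1) = (1/12) * [[8, -4], [-3, 3]] = [[0.6667, -0.3333], [-0.2500, 0.2500]]
||T^(-1)||_F^2 = 0.6667^2 + (-0.3333)^2 + (-0.2500)^2 + 0.2500^2 = 0.6806
||T^(-1)||_F = sqrt(0.6806) = 0.8250

0.8250


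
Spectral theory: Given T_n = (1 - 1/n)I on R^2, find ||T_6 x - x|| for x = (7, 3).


T_6 x - x = (1 - 1/6)x - x = -x/6
||x|| = sqrt(58) = 7.6158
||T_6 x - x|| = ||x||/6 = 7.6158/6 = 1.2693

1.2693


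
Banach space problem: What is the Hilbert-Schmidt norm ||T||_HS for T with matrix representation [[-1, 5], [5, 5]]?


The Hilbert-Schmidt norm is sqrt(sum of squares of all entries).
Sum of squares = (-1)^2 + 5^2 + 5^2 + 5^2
= 1 + 25 + 25 + 25 = 76
||T||_HS = sqrt(76) = 8.7178

8.7178


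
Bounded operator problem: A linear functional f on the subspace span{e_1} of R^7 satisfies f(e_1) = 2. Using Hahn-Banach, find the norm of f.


The norm of f is given by ||f|| = sup_{||x||=1} |f(x)|.
On span{e_1}, ||e_1|| = 1, so ||f|| = |f(e_1)| / ||e_1||
= |2| / 1 = 2.0000

2.0000


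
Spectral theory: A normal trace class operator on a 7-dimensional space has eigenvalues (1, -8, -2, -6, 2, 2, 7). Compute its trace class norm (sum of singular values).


For a normal operator, singular values equal |eigenvalues|.
Trace norm = sum |lambda_i| = 1 + 8 + 2 + 6 + 2 + 2 + 7
= 28

28


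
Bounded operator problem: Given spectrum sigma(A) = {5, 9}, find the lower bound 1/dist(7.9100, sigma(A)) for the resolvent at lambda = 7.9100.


dist(7.9100, {5, 9}) = min(|7.9100 - 5|, |7.9100 - 9|)
= min(2.9100, 1.0900) = 1.0900
Resolvent bound = 1/1.0900 = 0.9174

0.9174


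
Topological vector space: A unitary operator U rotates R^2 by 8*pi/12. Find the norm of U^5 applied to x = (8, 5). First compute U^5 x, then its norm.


U is a rotation by theta = 8*pi/12
U^5 = rotation by 5*theta = 40*pi/12 = 16*pi/12 (mod 2*pi)
cos(16*pi/12) = -0.5000, sin(16*pi/12) = -0.8660
U^5 x = (-0.5000 * 8 - -0.8660 * 5, -0.8660 * 8 + -0.5000 * 5)
= (0.3301, -9.4282)
||U^5 x|| = sqrt(0.3301^2 + (-9.4282)^2) = sqrt(89.0000) = 9.4340

9.4340


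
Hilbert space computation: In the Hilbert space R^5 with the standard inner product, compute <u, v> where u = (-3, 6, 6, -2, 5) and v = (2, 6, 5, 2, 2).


Computing the standard inner product <u, v> = sum u_i * v_i
= -3*2 + 6*6 + 6*5 + -2*2 + 5*2
= -6 + 36 + 30 + -4 + 10
= 66

66


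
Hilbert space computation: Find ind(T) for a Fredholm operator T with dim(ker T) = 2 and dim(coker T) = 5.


The Fredholm index is defined as ind(T) = dim(ker T) - dim(coker T)
= 2 - 5
= -3

-3


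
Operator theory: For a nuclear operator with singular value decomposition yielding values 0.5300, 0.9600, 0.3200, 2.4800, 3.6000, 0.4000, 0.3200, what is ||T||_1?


The nuclear norm is the sum of all singular values.
||T||_1 = 0.5300 + 0.9600 + 0.3200 + 2.4800 + 3.6000 + 0.4000 + 0.3200
= 8.6100

8.6100


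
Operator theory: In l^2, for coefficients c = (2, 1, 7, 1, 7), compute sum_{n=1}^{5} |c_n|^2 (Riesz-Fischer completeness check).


sum |c_n|^2 = 2^2 + 1^2 + 7^2 + 1^2 + 7^2
= 4 + 1 + 49 + 1 + 49
= 104

104


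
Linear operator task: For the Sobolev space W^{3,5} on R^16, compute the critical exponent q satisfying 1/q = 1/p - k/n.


Using the Sobolev embedding formula: 1/q = 1/p - k/n
1/q = 1/5 - 3/16 = 1/80
q = 1/(1/80) = 80

80.0000


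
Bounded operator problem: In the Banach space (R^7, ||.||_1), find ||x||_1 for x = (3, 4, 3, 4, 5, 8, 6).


The l^1 norm equals the sum of absolute values of all components.
||x||_1 = 3 + 4 + 3 + 4 + 5 + 8 + 6
= 33

33.0000


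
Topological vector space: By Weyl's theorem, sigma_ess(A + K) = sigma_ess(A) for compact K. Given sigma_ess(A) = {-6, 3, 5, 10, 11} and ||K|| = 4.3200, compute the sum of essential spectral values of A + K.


By Weyl's theorem, the essential spectrum is invariant under compact perturbations.
sigma_ess(A + K) = sigma_ess(A) = {-6, 3, 5, 10, 11}
Sum = -6 + 3 + 5 + 10 + 11 = 23

23


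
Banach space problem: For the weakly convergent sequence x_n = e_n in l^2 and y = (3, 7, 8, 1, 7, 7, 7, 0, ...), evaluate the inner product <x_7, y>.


x_7 = e_7 is the standard basis vector with 1 in position 7.
<x_7, y> = y_7 = 7
As n -> infinity, <x_n, y> -> 0, confirming weak convergence of (x_n) to 0.

7


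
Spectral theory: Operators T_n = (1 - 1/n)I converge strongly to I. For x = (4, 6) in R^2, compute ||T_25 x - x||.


T_25 x - x = (1 - 1/25)x - x = -x/25
||x|| = sqrt(52) = 7.2111
||T_25 x - x|| = ||x||/25 = 7.2111/25 = 0.2884

0.2884


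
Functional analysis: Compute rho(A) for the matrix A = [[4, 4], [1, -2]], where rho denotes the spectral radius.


For a 2x2 matrix, eigenvalues satisfy lambda^2 - (trace)*lambda + det = 0
trace = 4 + -2 = 2
det = 4*-2 - 4*1 = -12
discriminant = 2^2 - 4*(-12) = 52
spectral radius = max |eigenvalue| = 4.6056

4.6056


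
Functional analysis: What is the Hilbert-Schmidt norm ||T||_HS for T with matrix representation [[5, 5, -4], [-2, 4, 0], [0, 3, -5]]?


The Hilbert-Schmidt norm is sqrt(sum of squares of all entries).
Sum of squares = 5^2 + 5^2 + (-4)^2 + (-2)^2 + 4^2 + 0^2 + 0^2 + 3^2 + (-5)^2
= 25 + 25 + 16 + 4 + 16 + 0 + 0 + 9 + 25 = 120
||T||_HS = sqrt(120) = 10.9545

10.9545


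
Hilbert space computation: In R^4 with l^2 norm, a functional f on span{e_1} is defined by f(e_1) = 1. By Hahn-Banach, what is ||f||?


The norm of f is given by ||f|| = sup_{||x||=1} |f(x)|.
On span{e_1}, ||e_1|| = 1, so ||f|| = |f(e_1)| / ||e_1||
= |1| / 1 = 1.0000

1.0000


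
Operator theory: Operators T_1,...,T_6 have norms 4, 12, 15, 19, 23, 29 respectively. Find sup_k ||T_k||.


By the Uniform Boundedness Principle, the supremum of norms is finite.
sup_k ||T_k|| = max(4, 12, 15, 19, 23, 29) = 29

29


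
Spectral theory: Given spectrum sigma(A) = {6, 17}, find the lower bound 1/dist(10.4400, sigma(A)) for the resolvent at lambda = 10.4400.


dist(10.4400, {6, 17}) = min(|10.4400 - 6|, |10.4400 - 17|)
= min(4.4400, 6.5600) = 4.4400
Resolvent bound = 1/4.4400 = 0.2252

0.2252


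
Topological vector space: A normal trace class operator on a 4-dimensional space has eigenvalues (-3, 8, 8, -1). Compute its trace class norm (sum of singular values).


For a normal operator, singular values equal |eigenvalues|.
Trace norm = sum |lambda_i| = 3 + 8 + 8 + 1
= 20

20


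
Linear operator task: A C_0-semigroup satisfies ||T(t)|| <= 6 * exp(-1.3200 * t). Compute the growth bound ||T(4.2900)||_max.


||T(4.2900)|| <= 6 * exp(-1.3200 * 4.2900)
= 6 * exp(-5.6628)
= 6 * 0.0035
= 0.0208

0.0208


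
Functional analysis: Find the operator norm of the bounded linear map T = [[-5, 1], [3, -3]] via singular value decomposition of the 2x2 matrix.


A^T A = [[34, -14], [-14, 10]]
trace(A^T A) = 44, det(A^T A) = 144
discriminant = 44^2 - 4*144 = 1360
Largest eigenvalue of A^T A = (trace + sqrt(disc))/2 = 40.4391
||T|| = sqrt(40.4391) = 6.3592

6.3592


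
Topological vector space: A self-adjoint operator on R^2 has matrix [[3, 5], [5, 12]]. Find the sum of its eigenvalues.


For a self-adjoint (symmetric) matrix, the eigenvalues are real.
The sum of eigenvalues equals the trace of the matrix.
trace = 3 + 12 = 15

15


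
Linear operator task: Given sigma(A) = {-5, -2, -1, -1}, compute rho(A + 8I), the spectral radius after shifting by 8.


Spectrum of A + 8I = {3, 6, 7, 7}
Spectral radius = max |lambda| over the shifted spectrum
= max(3, 6, 7, 7) = 7

7


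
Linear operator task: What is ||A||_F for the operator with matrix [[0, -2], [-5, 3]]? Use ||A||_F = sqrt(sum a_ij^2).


||A||_F^2 = sum a_ij^2
= 0^2 + (-2)^2 + (-5)^2 + 3^2
= 0 + 4 + 25 + 9 = 38
||A||_F = sqrt(38) = 6.1644

6.1644


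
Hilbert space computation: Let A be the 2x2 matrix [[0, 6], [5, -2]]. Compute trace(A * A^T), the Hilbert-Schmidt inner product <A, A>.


trace(A * A^T) = sum of squares of all entries
= 0^2 + 6^2 + 5^2 + (-2)^2
= 0 + 36 + 25 + 4
= 65

65


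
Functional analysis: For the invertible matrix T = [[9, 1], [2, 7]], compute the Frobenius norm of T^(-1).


det(T) = 9*7 - 1*2 = 61
T^(-1) = (1/61) * [[7, -1], [-2, 9]] = [[0.1148, -0.0164], [-0.0328, 0.1475]]
||T^(-1)||_F^2 = 0.1148^2 + (-0.0164)^2 + (-0.0328)^2 + 0.1475^2 = 0.0363
||T^(-1)||_F = sqrt(0.0363) = 0.1905

0.1905


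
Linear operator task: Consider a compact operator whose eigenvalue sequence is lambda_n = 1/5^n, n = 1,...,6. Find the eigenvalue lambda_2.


The eigenvalue formula gives lambda_2 = 1/5^2
= 1/25
= 0.0400

0.0400


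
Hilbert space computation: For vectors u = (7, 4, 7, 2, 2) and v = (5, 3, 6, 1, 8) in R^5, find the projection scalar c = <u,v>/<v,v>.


Computing <u,v> = 7*5 + 4*3 + 7*6 + 2*1 + 2*8 = 107
Computing <v,v> = 5^2 + 3^2 + 6^2 + 1^2 + 8^2 = 135
Projection coefficient = 107/135 = 0.7926

0.7926


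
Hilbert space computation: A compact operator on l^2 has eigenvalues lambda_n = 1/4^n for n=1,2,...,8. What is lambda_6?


The eigenvalue formula gives lambda_6 = 1/4^6
= 1/4096
= 2.4414e-04

2.4414e-04


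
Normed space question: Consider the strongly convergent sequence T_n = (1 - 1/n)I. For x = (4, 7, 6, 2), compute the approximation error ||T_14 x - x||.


T_14 x - x = (1 - 1/14)x - x = -x/14
||x|| = sqrt(105) = 10.2470
||T_14 x - x|| = ||x||/14 = 10.2470/14 = 0.7319

0.7319


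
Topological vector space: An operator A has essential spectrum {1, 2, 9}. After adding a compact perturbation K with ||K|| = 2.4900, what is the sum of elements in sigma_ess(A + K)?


By Weyl's theorem, the essential spectrum is invariant under compact perturbations.
sigma_ess(A + K) = sigma_ess(A) = {1, 2, 9}
Sum = 1 + 2 + 9 = 12

12


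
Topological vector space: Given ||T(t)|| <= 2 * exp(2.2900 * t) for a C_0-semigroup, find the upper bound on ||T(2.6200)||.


||T(2.6200)|| <= 2 * exp(2.2900 * 2.6200)
= 2 * exp(5.9998)
= 2 * 403.3481
= 806.6962

806.6962


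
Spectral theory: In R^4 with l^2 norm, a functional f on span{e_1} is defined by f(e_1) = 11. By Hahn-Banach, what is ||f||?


The norm of f is given by ||f|| = sup_{||x||=1} |f(x)|.
On span{e_1}, ||e_1|| = 1, so ||f|| = |f(e_1)| / ||e_1||
= |11| / 1 = 11.0000

11.0000


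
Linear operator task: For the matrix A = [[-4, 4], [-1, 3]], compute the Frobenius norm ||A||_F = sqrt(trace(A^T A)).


||A||_F^2 = sum a_ij^2
= (-4)^2 + 4^2 + (-1)^2 + 3^2
= 16 + 16 + 1 + 9 = 42
||A||_F = sqrt(42) = 6.4807

6.4807


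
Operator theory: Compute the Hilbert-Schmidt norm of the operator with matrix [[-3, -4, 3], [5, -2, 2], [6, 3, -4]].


The Hilbert-Schmidt norm is sqrt(sum of squares of all entries).
Sum of squares = (-3)^2 + (-4)^2 + 3^2 + 5^2 + (-2)^2 + 2^2 + 6^2 + 3^2 + (-4)^2
= 9 + 16 + 9 + 25 + 4 + 4 + 36 + 9 + 16 = 128
||T||_HS = sqrt(128) = 11.3137

11.3137


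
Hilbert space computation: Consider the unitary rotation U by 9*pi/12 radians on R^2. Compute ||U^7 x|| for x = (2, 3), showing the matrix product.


U is a rotation by theta = 9*pi/12
U^7 = rotation by 7*theta = 63*pi/12 = 15*pi/12 (mod 2*pi)
cos(15*pi/12) = -0.7071, sin(15*pi/12) = -0.7071
U^7 x = (-0.7071 * 2 - -0.7071 * 3, -0.7071 * 2 + -0.7071 * 3)
= (0.7071, -3.5355)
||U^7 x|| = sqrt(0.7071^2 + (-3.5355)^2) = sqrt(13.0000) = 3.6056

3.6056


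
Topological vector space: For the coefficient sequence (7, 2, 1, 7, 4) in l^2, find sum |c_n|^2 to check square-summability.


sum |c_n|^2 = 7^2 + 2^2 + 1^2 + 7^2 + 4^2
= 49 + 4 + 1 + 49 + 16
= 119

119


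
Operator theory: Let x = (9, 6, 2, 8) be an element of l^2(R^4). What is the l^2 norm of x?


The l^2 norm = (sum |x_i|^2)^(1/2)
Sum of 2th powers = 81 + 36 + 4 + 64 = 185
||x||_2 = (185)^(1/2) = 13.6015

13.6015
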